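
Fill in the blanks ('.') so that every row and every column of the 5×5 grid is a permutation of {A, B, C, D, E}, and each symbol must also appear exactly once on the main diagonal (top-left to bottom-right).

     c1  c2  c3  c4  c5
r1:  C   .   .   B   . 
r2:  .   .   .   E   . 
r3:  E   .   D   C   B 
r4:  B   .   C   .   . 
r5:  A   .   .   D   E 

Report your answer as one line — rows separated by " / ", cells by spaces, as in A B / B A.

C D E B A / D B A E C / E A D C B / B E C A D / A C B D E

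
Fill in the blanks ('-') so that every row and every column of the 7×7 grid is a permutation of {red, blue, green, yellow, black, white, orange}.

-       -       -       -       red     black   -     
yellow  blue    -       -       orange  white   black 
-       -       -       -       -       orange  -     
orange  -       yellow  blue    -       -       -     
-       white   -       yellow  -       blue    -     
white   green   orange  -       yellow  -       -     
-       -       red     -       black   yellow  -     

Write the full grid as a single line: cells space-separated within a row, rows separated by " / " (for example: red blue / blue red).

green yellow blue orange red black white / yellow blue green red orange white black / black red white green blue orange yellow / orange black yellow blue white green red / red white black yellow green blue orange / white green orange black yellow red blue / blue orange red white black yellow green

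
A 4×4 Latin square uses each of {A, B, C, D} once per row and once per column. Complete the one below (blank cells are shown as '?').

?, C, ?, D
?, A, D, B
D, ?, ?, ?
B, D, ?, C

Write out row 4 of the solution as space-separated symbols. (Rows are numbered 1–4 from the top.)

At row 1, column 1: row 1 has {C,D}; column 1 has {B,D}; that leaves A.
At row 1, column 3: row 1 has {A,C,D}; column 3 has {D}; that leaves B.
At row 2, column 1: row 2 has {A,B,D}; column 1 has {A,B,D}; that leaves C.
At row 3, column 2: row 3 has {D}; column 2 has {A,C,D}; that leaves B.
At row 3, column 4: row 3 has {B,D}; column 4 has {B,C,D}; that leaves A.
At row 4, column 3: row 4 has {B,C,D}; column 3 has {B,D}; that leaves A.

B D A C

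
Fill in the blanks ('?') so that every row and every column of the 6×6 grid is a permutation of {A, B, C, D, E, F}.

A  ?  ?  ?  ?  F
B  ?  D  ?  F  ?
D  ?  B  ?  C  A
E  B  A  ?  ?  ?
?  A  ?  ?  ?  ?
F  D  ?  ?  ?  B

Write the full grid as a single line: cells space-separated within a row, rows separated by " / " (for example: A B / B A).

A E C D B F / B C D A F E / D F B E C A / E B A F D C / C A F B E D / F D E C A B

(r4,c5): row 4 has {A,B,E}; column 5 has {C,F}, so it must be D.
(r4,c6): row 4 has {A,B,D,E}; column 6 has {A,B,F}, so it must be C.
(r5,c1): row 5 has {A}; column 1 has {A,B,D,E,F}, so it must be C.
(r2,c6): row 2 has {B,D,F}; column 6 has {A,B,C,F}, so it must be E.
(r4,c4): row 4 has {A,B,C,D,E}; column 4 is empty so far, so it must be F.
(r5,c6): row 5 has {A,C}; column 6 has {A,B,C,E,F}, so it must be D.
(r2,c2): row 2 has {B,D,E,F}; column 2 has {A,B,D}, so it must be C.
(r2,c4): row 2 has {B,C,D,E,F}; column 4 has {F}, so it must be A.
(r3,c4): row 3 has {A,B,C,D}; column 4 has {A,F}, so it must be E.
(r5,c4): row 5 has {A,C,D}; column 4 has {A,E,F}, so it must be B.
(r5,c5): row 5 has {A,B,C,D}; column 5 has {C,D,F}, so it must be E.
(r6,c4): row 6 has {B,D,F}; column 4 has {A,B,E,F}, so it must be C.
(r6,c5): row 6 has {B,C,D,F}; column 5 has {C,D,E,F}, so it must be A.
(r1,c2): row 1 has {A,F}; column 2 has {A,B,C,D}, so it must be E.
(r1,c3): row 1 has {A,E,F}; column 3 has {A,B,D}, so it must be C.
(r1,c4): row 1 has {A,C,E,F}; column 4 has {A,B,C,E,F}, so it must be D.
(r1,c5): row 1 has {A,C,D,E,F}; column 5 has {A,C,D,E,F}, so it must be B.
(r3,c2): row 3 has {A,B,C,D,E}; column 2 has {A,B,C,D,E}, so it must be F.
(r5,c3): row 5 has {A,B,C,D,E}; column 3 has {A,B,C,D}, so it must be F.
(r6,c3): row 6 has {A,B,C,D,F}; column 3 has {A,B,C,D,F}, so it must be E.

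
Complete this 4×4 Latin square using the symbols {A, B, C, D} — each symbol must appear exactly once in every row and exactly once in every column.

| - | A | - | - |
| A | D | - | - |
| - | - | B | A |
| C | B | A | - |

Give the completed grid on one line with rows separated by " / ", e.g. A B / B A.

B A D C / A D C B / D C B A / C B A D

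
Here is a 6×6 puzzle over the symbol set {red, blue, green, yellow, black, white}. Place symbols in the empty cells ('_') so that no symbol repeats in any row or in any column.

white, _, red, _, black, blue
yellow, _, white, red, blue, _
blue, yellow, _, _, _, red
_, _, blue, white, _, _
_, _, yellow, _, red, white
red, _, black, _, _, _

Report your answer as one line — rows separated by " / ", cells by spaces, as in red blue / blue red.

(r1,c2) = green
(r1,c4) = yellow
(r2,c2) = black
(r2,c6) = green
(r3,c3) = green
(r3,c4) = black
(r3,c5) = white
(r4,c2) = red
(r5,c2) = blue
(r5,c4) = green
(r6,c2) = white
(r6,c4) = blue
(r6,c6) = yellow
(r4,c6) = black
(r5,c1) = black
(r6,c5) = green
(r4,c1) = green
(r4,c5) = yellow

white green red yellow black blue / yellow black white red blue green / blue yellow green black white red / green red blue white yellow black / black blue yellow green red white / red white black blue green yellow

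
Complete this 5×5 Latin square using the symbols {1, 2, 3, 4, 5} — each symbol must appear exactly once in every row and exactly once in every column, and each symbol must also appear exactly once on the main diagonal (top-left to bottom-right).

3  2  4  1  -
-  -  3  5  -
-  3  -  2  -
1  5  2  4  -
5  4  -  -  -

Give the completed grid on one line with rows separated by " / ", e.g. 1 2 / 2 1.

3 2 4 1 5 / 2 1 3 5 4 / 4 3 5 2 1 / 1 5 2 4 3 / 5 4 1 3 2

Cell (r1,c5): row 1 has {1,2,3,4}; column 5 is empty so far → 5.
Cell (r2,c2): row 2 has {3,5}; column 2 has {2,3,4,5}; the diagonal has {3,4} → 1.
Cell (r3,c1): row 3 has {2,3}; column 1 has {1,3,5} → 4.
Cell (r3,c3): row 3 has {2,3,4}; column 3 has {2,3,4}; the diagonal has {1,3,4} → 5.
Cell (r3,c5): row 3 has {2,3,4,5}; column 5 has {5} → 1.
Cell (r4,c5): row 4 has {1,2,4,5}; column 5 has {1,5} → 3.
Cell (r5,c3): row 5 has {4,5}; column 3 has {2,3,4,5} → 1.
Cell (r5,c4): row 5 has {1,4,5}; column 4 has {1,2,4,5} → 3.
Cell (r5,c5): row 5 has {1,3,4,5}; column 5 has {1,3,5}; the diagonal has {1,3,4,5} → 2.
Cell (r2,c1): row 2 has {1,3,5}; column 1 has {1,3,4,5} → 2.
Cell (r2,c5): row 2 has {1,2,3,5}; column 5 has {1,2,3,5} → 4.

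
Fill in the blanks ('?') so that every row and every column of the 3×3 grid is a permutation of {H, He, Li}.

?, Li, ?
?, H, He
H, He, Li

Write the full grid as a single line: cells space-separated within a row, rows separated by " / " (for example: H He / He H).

(r1,c1) = He
(r1,c3) = H
(r2,c1) = Li

He Li H / Li H He / H He Li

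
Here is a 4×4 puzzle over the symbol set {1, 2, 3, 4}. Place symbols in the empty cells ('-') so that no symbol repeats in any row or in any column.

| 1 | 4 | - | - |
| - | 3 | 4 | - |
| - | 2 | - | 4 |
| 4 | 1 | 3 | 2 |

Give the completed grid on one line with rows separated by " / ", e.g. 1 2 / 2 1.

Cell (r1,c3): row 1 has {1,4}; column 3 has {3,4} → 2.
Cell (r1,c4): row 1 has {1,2,4}; column 4 has {2,4} → 3.
Cell (r2,c1): row 2 has {3,4}; column 1 has {1,4} → 2.
Cell (r2,c4): row 2 has {2,3,4}; column 4 has {2,3,4} → 1.
Cell (r3,c1): row 3 has {2,4}; column 1 has {1,2,4} → 3.
Cell (r3,c3): row 3 has {2,3,4}; column 3 has {2,3,4} → 1.

1 4 2 3 / 2 3 4 1 / 3 2 1 4 / 4 1 3 2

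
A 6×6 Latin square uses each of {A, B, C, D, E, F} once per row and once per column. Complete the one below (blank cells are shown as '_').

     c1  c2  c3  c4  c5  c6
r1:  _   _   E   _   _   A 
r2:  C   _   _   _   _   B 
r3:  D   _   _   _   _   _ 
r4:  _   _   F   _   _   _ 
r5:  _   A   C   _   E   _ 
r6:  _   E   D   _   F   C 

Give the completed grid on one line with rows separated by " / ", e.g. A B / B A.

(r2,c3) = A
(r2,c5) = D
(r3,c3) = B
(r2,c2) = F
(r2,c4) = E
(r3,c2) = C
(r3,c5) = A
(r3,c4) = F
(r3,c6) = E
(r4,c6) = D
(r5,c6) = F
(r4,c2) = B
(r4,c5) = C
(r5,c1) = B
(r5,c4) = D
(r6,c1) = A
(r6,c4) = B
(r1,c1) = F
(r1,c2) = D
(r1,c4) = C
(r1,c5) = B
(r4,c1) = E
(r4,c4) = A

F D E C B A / C F A E D B / D C B F A E / E B F A C D / B A C D E F / A E D B F C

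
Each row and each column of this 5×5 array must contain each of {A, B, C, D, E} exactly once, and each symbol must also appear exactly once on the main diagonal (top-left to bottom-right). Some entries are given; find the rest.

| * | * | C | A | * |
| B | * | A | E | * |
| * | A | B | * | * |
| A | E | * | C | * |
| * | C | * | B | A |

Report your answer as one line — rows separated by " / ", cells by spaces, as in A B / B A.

E B C A D / B D A E C / C A B D E / A E D C B / D C E B A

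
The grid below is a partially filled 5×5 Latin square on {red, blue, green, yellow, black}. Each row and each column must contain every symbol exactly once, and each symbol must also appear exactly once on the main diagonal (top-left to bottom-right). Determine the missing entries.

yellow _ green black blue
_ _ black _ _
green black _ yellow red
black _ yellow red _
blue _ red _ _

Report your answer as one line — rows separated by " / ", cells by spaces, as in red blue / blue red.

yellow red green black blue / red green black blue yellow / green black blue yellow red / black blue yellow red green / blue yellow red green black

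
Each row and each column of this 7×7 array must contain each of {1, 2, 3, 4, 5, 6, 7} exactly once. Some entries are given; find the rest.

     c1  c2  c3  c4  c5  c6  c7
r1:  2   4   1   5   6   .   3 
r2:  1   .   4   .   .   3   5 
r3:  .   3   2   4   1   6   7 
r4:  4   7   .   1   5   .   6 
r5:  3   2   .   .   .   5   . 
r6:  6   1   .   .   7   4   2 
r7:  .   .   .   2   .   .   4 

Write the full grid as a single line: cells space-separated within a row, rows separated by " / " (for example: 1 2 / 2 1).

2 4 1 5 6 7 3 / 1 6 4 7 2 3 5 / 5 3 2 4 1 6 7 / 4 7 3 1 5 2 6 / 3 2 7 6 4 5 1 / 6 1 5 3 7 4 2 / 7 5 6 2 3 1 4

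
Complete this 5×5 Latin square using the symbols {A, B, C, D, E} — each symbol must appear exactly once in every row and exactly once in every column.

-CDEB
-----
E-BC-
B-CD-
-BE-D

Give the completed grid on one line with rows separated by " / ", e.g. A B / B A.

A C D E B / D E A B C / E D B C A / B A C D E / C B E A D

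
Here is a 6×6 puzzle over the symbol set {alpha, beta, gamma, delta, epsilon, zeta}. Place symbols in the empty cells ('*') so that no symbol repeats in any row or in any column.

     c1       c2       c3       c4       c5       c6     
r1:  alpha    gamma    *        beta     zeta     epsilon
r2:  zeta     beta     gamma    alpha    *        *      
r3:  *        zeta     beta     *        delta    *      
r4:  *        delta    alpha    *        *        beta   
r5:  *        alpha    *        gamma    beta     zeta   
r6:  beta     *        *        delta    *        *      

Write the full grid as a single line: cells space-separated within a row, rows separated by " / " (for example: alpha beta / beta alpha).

alpha gamma delta beta zeta epsilon / zeta beta gamma alpha epsilon delta / gamma zeta beta epsilon delta alpha / epsilon delta alpha zeta gamma beta / delta alpha epsilon gamma beta zeta / beta epsilon zeta delta alpha gamma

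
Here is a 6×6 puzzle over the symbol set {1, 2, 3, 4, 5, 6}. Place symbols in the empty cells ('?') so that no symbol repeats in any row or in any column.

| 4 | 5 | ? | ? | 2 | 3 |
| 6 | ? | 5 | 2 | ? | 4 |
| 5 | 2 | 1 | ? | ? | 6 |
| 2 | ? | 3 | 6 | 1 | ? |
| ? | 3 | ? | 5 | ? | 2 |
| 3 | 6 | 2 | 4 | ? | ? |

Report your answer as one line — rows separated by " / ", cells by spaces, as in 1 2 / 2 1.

4 5 6 1 2 3 / 6 1 5 2 3 4 / 5 2 1 3 4 6 / 2 4 3 6 1 5 / 1 3 4 5 6 2 / 3 6 2 4 5 1

(r1,c3) = 6
(r1,c4) = 1
(r2,c2) = 1
(r2,c5) = 3
(r3,c4) = 3
(r3,c5) = 4
(r4,c2) = 4
(r4,c6) = 5
(r5,c1) = 1
(r5,c3) = 4
(r5,c5) = 6
(r6,c5) = 5
(r6,c6) = 1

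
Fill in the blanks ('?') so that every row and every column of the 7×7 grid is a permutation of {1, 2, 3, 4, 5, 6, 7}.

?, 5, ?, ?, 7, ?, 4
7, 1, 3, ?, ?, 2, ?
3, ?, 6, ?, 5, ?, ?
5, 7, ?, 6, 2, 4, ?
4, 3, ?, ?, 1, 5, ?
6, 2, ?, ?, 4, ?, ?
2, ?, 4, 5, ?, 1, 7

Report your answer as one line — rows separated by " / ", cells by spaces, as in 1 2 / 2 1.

(r1,c1) = 1
(r1,c3) = 2
(r1,c4) = 3
(r1,c6) = 6
(r2,c4) = 4
(r2,c5) = 6
(r2,c7) = 5
(r3,c2) = 4
(r3,c6) = 7
(r4,c3) = 1
(r4,c7) = 3
(r5,c3) = 7
(r5,c4) = 2
(r5,c7) = 6
(r6,c3) = 5
(r6,c6) = 3
(r6,c7) = 1
(r7,c2) = 6
(r7,c5) = 3
(r3,c4) = 1
(r3,c7) = 2
(r6,c4) = 7

1 5 2 3 7 6 4 / 7 1 3 4 6 2 5 / 3 4 6 1 5 7 2 / 5 7 1 6 2 4 3 / 4 3 7 2 1 5 6 / 6 2 5 7 4 3 1 / 2 6 4 5 3 1 7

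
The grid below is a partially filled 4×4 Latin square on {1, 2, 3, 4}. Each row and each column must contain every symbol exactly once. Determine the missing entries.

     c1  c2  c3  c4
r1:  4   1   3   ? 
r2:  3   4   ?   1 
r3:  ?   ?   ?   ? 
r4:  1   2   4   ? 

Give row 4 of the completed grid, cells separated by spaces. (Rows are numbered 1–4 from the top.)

1 2 4 3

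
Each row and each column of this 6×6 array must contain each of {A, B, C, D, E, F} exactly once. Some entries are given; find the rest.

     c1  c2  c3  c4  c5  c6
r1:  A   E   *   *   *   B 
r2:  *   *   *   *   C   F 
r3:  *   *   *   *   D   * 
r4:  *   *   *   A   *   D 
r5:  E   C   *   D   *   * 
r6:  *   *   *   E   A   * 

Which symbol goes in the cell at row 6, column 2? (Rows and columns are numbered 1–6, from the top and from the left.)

At row 1, column 5: row 1 has {A,B,E}; column 5 has {A,C,D}; that leaves F.
At row 2, column 4: row 2 has {C,F}; column 4 has {A,D,E}; that leaves B.
At row 5, column 5: row 5 has {C,D,E}; column 5 has {A,C,D,F}; that leaves B.
At row 5, column 6: row 5 has {B,C,D,E}; column 6 has {B,D,F}; that leaves A.
At row 6, column 6: row 6 has {A,E}; column 6 has {A,B,D,F}; that leaves C.
At row 1, column 4: row 1 has {A,B,E,F}; column 4 has {A,B,D,E}; that leaves C.
At row 2, column 1: row 2 has {B,C,F}; column 1 has {A,E}; that leaves D.
At row 2, column 2: row 2 has {B,C,D,F}; column 2 has {C,E}; that leaves A.
At row 2, column 3: row 2 has {A,B,C,D,F}; column 3 is empty so far; that leaves E.
At row 3, column 4: row 3 has {D}; column 4 has {A,B,C,D,E}; that leaves F.
At row 3, column 6: row 3 has {D,F}; column 6 has {A,B,C,D,F}; that leaves E.
At row 4, column 5: row 4 has {A,D}; column 5 has {A,B,C,D,F}; that leaves E.
At row 5, column 3: row 5 has {A,B,C,D,E}; column 3 has {E}; that leaves F.
At row 1, column 3: row 1 has {A,B,C,E,F}; column 3 has {E,F}; that leaves D.
At row 3, column 2: row 3 has {D,E,F}; column 2 has {A,C,E}; that leaves B.
At row 4, column 2: row 4 has {A,D,E}; column 2 has {A,B,C,E}; that leaves F.
At row 6, column 2: row 6 has {A,C,E}; column 2 has {A,B,C,E,F}; that leaves D.

D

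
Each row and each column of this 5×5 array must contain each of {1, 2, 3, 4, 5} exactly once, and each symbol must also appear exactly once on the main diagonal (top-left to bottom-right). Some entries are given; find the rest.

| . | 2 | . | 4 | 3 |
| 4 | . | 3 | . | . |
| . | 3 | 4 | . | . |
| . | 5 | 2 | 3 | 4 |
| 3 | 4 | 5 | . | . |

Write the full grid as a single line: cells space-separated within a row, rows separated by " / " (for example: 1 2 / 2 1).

(r1,c3): row 1 has {2,3,4}; column 3 has {2,3,4,5}, so it must be 1.
(r2,c2): row 2 has {3,4}; column 2 has {2,3,4,5}; the diagonal has {3,4}, so it must be 1.
(r4,c1): row 4 has {2,3,4,5}; column 1 has {3,4}, so it must be 1.
(r5,c5): row 5 has {3,4,5}; column 5 has {3,4}; the diagonal has {1,3,4}, so it must be 2.
(r1,c1): row 1 has {1,2,3,4}; column 1 has {1,3,4}; the diagonal has {1,2,3,4}, so it must be 5.
(r2,c5): row 2 has {1,3,4}; column 5 has {2,3,4}, so it must be 5.
(r3,c1): row 3 has {3,4}; column 1 has {1,3,4,5}, so it must be 2.
(r3,c5): row 3 has {2,3,4}; column 5 has {2,3,4,5}, so it must be 1.
(r5,c4): row 5 has {2,3,4,5}; column 4 has {3,4}, so it must be 1.
(r2,c4): row 2 has {1,3,4,5}; column 4 has {1,3,4}, so it must be 2.
(r3,c4): row 3 has {1,2,3,4}; column 4 has {1,2,3,4}, so it must be 5.

5 2 1 4 3 / 4 1 3 2 5 / 2 3 4 5 1 / 1 5 2 3 4 / 3 4 5 1 2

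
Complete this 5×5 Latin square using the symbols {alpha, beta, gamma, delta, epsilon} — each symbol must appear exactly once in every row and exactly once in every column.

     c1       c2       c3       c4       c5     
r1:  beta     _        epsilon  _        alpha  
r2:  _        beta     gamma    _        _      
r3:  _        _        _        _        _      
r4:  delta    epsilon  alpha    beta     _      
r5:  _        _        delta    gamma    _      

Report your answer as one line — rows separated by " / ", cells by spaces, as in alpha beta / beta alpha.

Cell (r1,c4): row 1 has {alpha,beta,epsilon}; column 4 has {beta,gamma} → delta.
Cell (r3,c3): row 3 is empty so far; column 3 has {alpha,gamma,delta,epsilon} → beta.
Cell (r4,c5): row 4 has {alpha,beta,delta,epsilon}; column 5 has {alpha} → gamma.
Cell (r5,c2): row 5 has {gamma,delta}; column 2 has {beta,epsilon} → alpha.
Cell (r1,c2): row 1 has {alpha,beta,delta,epsilon}; column 2 has {alpha,beta,epsilon} → gamma.
Cell (r3,c2): row 3 has {beta}; column 2 has {alpha,beta,gamma,epsilon} → delta.
Cell (r3,c5): row 3 has {beta,delta}; column 5 has {alpha,gamma} → epsilon.
Cell (r5,c1): row 5 has {alpha,gamma,delta}; column 1 has {beta,delta} → epsilon.
Cell (r5,c5): row 5 has {alpha,gamma,delta,epsilon}; column 5 has {alpha,gamma,epsilon} → beta.
Cell (r2,c1): row 2 has {beta,gamma}; column 1 has {beta,delta,epsilon} → alpha.
Cell (r2,c4): row 2 has {alpha,beta,gamma}; column 4 has {beta,gamma,delta} → epsilon.
Cell (r2,c5): row 2 has {alpha,beta,gamma,epsilon}; column 5 has {alpha,beta,gamma,epsilon} → delta.
Cell (r3,c1): row 3 has {beta,delta,epsilon}; column 1 has {alpha,beta,delta,epsilon} → gamma.
Cell (r3,c4): row 3 has {beta,gamma,delta,epsilon}; column 4 has {beta,gamma,delta,epsilon} → alpha.

beta gamma epsilon delta alpha / alpha beta gamma epsilon delta / gamma delta beta alpha epsilon / delta epsilon alpha beta gamma / epsilon alpha delta gamma beta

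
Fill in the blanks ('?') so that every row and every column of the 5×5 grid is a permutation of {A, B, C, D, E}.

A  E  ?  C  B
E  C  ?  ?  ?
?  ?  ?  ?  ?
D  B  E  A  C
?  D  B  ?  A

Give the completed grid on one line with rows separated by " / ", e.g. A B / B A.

A E D C B / E C A B D / B A C D E / D B E A C / C D B E A

At row 1, column 3: row 1 has {A,B,C,E}; column 3 has {B,E}; that leaves D.
At row 2, column 3: row 2 has {C,E}; column 3 has {B,D,E}; that leaves A.
At row 2, column 5: row 2 has {A,C,E}; column 5 has {A,B,C}; that leaves D.
At row 3, column 2: row 3 is empty so far; column 2 has {B,C,D,E}; that leaves A.
At row 3, column 3: row 3 has {A}; column 3 has {A,B,D,E}; that leaves C.
At row 3, column 5: row 3 has {A,C}; column 5 has {A,B,C,D}; that leaves E.
At row 5, column 1: row 5 has {A,B,D}; column 1 has {A,D,E}; that leaves C.
At row 5, column 4: row 5 has {A,B,C,D}; column 4 has {A,C}; that leaves E.
At row 2, column 4: row 2 has {A,C,D,E}; column 4 has {A,C,E}; that leaves B.
At row 3, column 1: row 3 has {A,C,E}; column 1 has {A,C,D,E}; that leaves B.
At row 3, column 4: row 3 has {A,B,C,E}; column 4 has {A,B,C,E}; that leaves D.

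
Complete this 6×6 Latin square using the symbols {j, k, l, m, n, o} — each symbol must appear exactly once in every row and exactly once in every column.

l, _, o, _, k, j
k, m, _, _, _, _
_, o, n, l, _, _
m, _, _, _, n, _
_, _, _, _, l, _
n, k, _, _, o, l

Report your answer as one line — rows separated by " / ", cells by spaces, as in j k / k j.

l n o m k j / k m l o j n / j o n l m k / m l j k n o / o j k n l m / n k m j o l

At row 1, column 2: row 1 has {j,k,l,o}; column 2 has {k,m,o}; that leaves n.
At row 1, column 4: row 1 has {j,k,l,n,o}; column 4 has {l}; that leaves m.
At row 2, column 5: row 2 has {k,m}; column 5 has {k,l,n,o}; that leaves j.
At row 3, column 1: row 3 has {l,n,o}; column 1 has {k,l,m,n}; that leaves j.
At row 3, column 5: row 3 has {j,l,n,o}; column 5 has {j,k,l,n,o}; that leaves m.
At row 3, column 6: row 3 has {j,l,m,n,o}; column 6 has {j,l}; that leaves k.
At row 4, column 6: row 4 has {m,n}; column 6 has {j,k,l}; that leaves o.
At row 5, column 1: row 5 has {l}; column 1 has {j,k,l,m,n}; that leaves o.
At row 5, column 2: row 5 has {l,o}; column 2 has {k,m,n,o}; that leaves j.
At row 6, column 4: row 6 has {k,l,n,o}; column 4 has {l,m}; that leaves j.
At row 2, column 3: row 2 has {j,k,m}; column 3 has {n,o}; that leaves l.
At row 2, column 6: row 2 has {j,k,l,m}; column 6 has {j,k,l,o}; that leaves n.
At row 4, column 2: row 4 has {m,n,o}; column 2 has {j,k,m,n,o}; that leaves l.
At row 4, column 4: row 4 has {l,m,n,o}; column 4 has {j,l,m}; that leaves k.
At row 5, column 4: row 5 has {j,l,o}; column 4 has {j,k,l,m}; that leaves n.
At row 5, column 6: row 5 has {j,l,n,o}; column 6 has {j,k,l,n,o}; that leaves m.
At row 6, column 3: row 6 has {j,k,l,n,o}; column 3 has {l,n,o}; that leaves m.
At row 2, column 4: row 2 has {j,k,l,m,n}; column 4 has {j,k,l,m,n}; that leaves o.
At row 4, column 3: row 4 has {k,l,m,n,o}; column 3 has {l,m,n,o}; that leaves j.
At row 5, column 3: row 5 has {j,l,m,n,o}; column 3 has {j,l,m,n,o}; that leaves k.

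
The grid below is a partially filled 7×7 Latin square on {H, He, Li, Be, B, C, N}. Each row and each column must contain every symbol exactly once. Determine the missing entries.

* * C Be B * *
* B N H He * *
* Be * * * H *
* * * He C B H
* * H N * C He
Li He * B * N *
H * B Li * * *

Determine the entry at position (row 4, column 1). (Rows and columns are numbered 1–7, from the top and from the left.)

Be

(r3,c4): row 3 has {H,Be}; column 4 has {H,He,Li,Be,B,N}, so it must be C.
(r5,c2): row 5 has {H,He,C,N}; column 2 has {He,Be,B}, so it must be Li.
(r5,c5): row 5 has {H,He,Li,C,N}; column 5 has {He,B,C}, so it must be Be.
(r6,c3): row 6 has {He,Li,B,N}; column 3 has {H,B,C,N}, so it must be Be.
(r6,c5): row 6 has {He,Li,Be,B,N}; column 5 has {He,Be,B,C}, so it must be H.
(r6,c7): row 6 has {H,He,Li,Be,B,N}; column 7 has {H,He}, so it must be C.
(r7,c5): row 7 has {H,Li,B}; column 5 has {H,He,Be,B,C}, so it must be N.
(r7,c7): row 7 has {H,Li,B,N}; column 7 has {H,He,C}, so it must be Be.
(r2,c7): row 2 has {H,He,B,N}; column 7 has {H,He,Be,C}, so it must be Li.
(r3,c5): row 3 has {H,Be,C}; column 5 has {H,He,Be,B,C,N}, so it must be Li.
(r4,c2): row 4 has {H,He,B,C}; column 2 has {He,Li,Be,B}, so it must be N.
(r4,c3): row 4 has {H,He,B,C,N}; column 3 has {H,Be,B,C,N}, so it must be Li.
(r5,c1): row 5 has {H,He,Li,Be,C,N}; column 1 has {H,Li}, so it must be B.
(r7,c2): row 7 has {H,Li,Be,B,N}; column 2 has {He,Li,Be,B,N}, so it must be C.
(r7,c6): row 7 has {H,Li,Be,B,C,N}; column 6 has {H,B,C,N}, so it must be He.
(r1,c2): row 1 has {Be,B,C}; column 2 has {He,Li,Be,B,C,N}, so it must be H.
(r1,c6): row 1 has {H,Be,B,C}; column 6 has {H,He,B,C,N}, so it must be Li.
(r1,c7): row 1 has {H,Li,Be,B,C}; column 7 has {H,He,Li,Be,C}, so it must be N.
(r2,c6): row 2 has {H,He,Li,B,N}; column 6 has {H,He,Li,B,C,N}, so it must be Be.
(r3,c3): row 3 has {H,Li,Be,C}; column 3 has {H,Li,Be,B,C,N}, so it must be He.
(r3,c7): row 3 has {H,He,Li,Be,C}; column 7 has {H,He,Li,Be,C,N}, so it must be B.
(r4,c1): row 4 has {H,He,Li,B,C,N}; column 1 has {H,Li,B}, so it must be Be.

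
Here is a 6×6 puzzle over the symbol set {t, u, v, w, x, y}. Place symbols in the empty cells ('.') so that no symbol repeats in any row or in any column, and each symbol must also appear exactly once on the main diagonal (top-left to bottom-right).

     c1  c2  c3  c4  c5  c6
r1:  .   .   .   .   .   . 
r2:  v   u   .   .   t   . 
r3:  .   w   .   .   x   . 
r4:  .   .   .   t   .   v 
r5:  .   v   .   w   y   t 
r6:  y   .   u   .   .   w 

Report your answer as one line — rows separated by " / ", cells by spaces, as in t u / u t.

x y t v w u / v u w y t x / t w v u x y / w x y t u v / u v x w y t / y t u x v w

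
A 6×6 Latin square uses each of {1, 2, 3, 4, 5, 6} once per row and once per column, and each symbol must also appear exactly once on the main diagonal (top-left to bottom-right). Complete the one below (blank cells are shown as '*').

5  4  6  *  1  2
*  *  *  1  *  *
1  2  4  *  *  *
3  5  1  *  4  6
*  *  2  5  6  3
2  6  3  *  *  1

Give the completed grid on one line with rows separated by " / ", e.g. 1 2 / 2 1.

(r1,c4) = 3
(r2,c2) = 3
(r2,c3) = 5
(r2,c5) = 2
(r2,c6) = 4
(r3,c4) = 6
(r3,c6) = 5
(r4,c4) = 2
(r5,c1) = 4
(r5,c2) = 1
(r6,c4) = 4
(r6,c5) = 5
(r2,c1) = 6
(r3,c5) = 3

5 4 6 3 1 2 / 6 3 5 1 2 4 / 1 2 4 6 3 5 / 3 5 1 2 4 6 / 4 1 2 5 6 3 / 2 6 3 4 5 1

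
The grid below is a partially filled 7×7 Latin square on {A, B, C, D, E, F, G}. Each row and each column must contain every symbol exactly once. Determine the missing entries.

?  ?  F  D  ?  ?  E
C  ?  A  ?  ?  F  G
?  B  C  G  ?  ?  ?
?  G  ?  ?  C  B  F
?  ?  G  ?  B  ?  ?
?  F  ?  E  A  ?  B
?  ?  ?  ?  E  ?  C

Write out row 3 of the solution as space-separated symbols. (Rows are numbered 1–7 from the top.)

Cell (r1,c5): row 1 has {D,E,F}; column 5 has {A,B,C,E} → G.
Cell (r2,c4): row 2 has {A,C,F,G}; column 4 has {D,E,G} → B.
Cell (r2,c5): row 2 has {A,B,C,F,G}; column 5 has {A,B,C,E,G} → D.
Cell (r3,c5): row 3 has {B,C,G}; column 5 has {A,B,C,D,E,G} → F.
Cell (r4,c4): row 4 has {B,C,F,G}; column 4 has {B,D,E,G} → A.
Cell (r6,c3): row 6 has {A,B,E,F}; column 3 has {A,C,F,G} → D.
Cell (r7,c3): row 7 has {C,E}; column 3 has {A,C,D,F,G} → B.
Cell (r7,c4): row 7 has {B,C,E}; column 4 has {A,B,D,E,G} → F.
Cell (r2,c2): row 2 has {A,B,C,D,F,G}; column 2 has {B,F,G} → E.
Cell (r4,c3): row 4 has {A,B,C,F,G}; column 3 has {A,B,C,D,F,G} → E.
Cell (r5,c4): row 5 has {B,G}; column 4 has {A,B,D,E,F,G} → C.
Cell (r6,c1): row 6 has {A,B,D,E,F}; column 1 has {C} → G.
Cell (r6,c6): row 6 has {A,B,D,E,F,G}; column 6 has {B,F} → C.
Cell (r1,c6): row 1 has {D,E,F,G}; column 6 has {B,C,F} → A.
Cell (r4,c1): row 4 has {A,B,C,E,F,G}; column 1 has {C,G} → D.
Cell (r7,c1): row 7 has {B,C,E,F}; column 1 has {C,D,G} → A.
Cell (r7,c2): row 7 has {A,B,C,E,F}; column 2 has {B,E,F,G} → D.
Cell (r7,c6): row 7 has {A,B,C,D,E,F}; column 6 has {A,B,C,F} → G.
Cell (r1,c1): row 1 has {A,D,E,F,G}; column 1 has {A,C,D,G} → B.
Cell (r1,c2): row 1 has {A,B,D,E,F,G}; column 2 has {B,D,E,F,G} → C.
Cell (r3,c1): row 3 has {B,C,F,G}; column 1 has {A,B,C,D,G} → E.
Cell (r3,c6): row 3 has {B,C,E,F,G}; column 6 has {A,B,C,F,G} → D.
Cell (r3,c7): row 3 has {B,C,D,E,F,G}; column 7 has {B,C,E,F,G} → A.

E B C G F D A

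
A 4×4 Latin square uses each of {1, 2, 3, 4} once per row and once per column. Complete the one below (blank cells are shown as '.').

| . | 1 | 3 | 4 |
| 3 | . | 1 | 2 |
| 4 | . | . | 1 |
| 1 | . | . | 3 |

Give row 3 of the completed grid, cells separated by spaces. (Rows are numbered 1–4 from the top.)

4 3 2 1

(r1,c1): row 1 has {1,3,4}; column 1 has {1,3,4}, so it must be 2.
(r2,c2): row 2 has {1,2,3}; column 2 has {1}, so it must be 4.
(r3,c3): row 3 has {1,4}; column 3 has {1,3}, so it must be 2.
(r4,c2): row 4 has {1,3}; column 2 has {1,4}, so it must be 2.
(r4,c3): row 4 has {1,2,3}; column 3 has {1,2,3}, so it must be 4.
(r3,c2): row 3 has {1,2,4}; column 2 has {1,2,4}, so it must be 3.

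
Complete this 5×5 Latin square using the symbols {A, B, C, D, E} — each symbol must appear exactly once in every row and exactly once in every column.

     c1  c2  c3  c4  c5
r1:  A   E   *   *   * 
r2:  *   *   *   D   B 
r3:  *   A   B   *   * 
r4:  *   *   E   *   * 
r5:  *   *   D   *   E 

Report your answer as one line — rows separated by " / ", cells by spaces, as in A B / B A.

A E C B D / E C A D B / D A B E C / B D E C A / C B D A E

Cell (r1,c3): row 1 has {A,E}; column 3 has {B,D,E} → C.
Cell (r1,c4): row 1 has {A,C,E}; column 4 has {D} → B.
Cell (r1,c5): row 1 has {A,B,C,E}; column 5 has {B,E} → D.
Cell (r2,c2): row 2 has {B,D}; column 2 has {A,E} → C.
Cell (r2,c3): row 2 has {B,C,D}; column 3 has {B,C,D,E} → A.
Cell (r3,c5): row 3 has {A,B}; column 5 has {B,D,E} → C.
Cell (r4,c5): row 4 has {E}; column 5 has {B,C,D,E} → A.
Cell (r5,c2): row 5 has {D,E}; column 2 has {A,C,E} → B.
Cell (r2,c1): row 2 has {A,B,C,D}; column 1 has {A} → E.
Cell (r3,c1): row 3 has {A,B,C}; column 1 has {A,E} → D.
Cell (r3,c4): row 3 has {A,B,C,D}; column 4 has {B,D} → E.
Cell (r4,c2): row 4 has {A,E}; column 2 has {A,B,C,E} → D.
Cell (r4,c4): row 4 has {A,D,E}; column 4 has {B,D,E} → C.
Cell (r5,c1): row 5 has {B,D,E}; column 1 has {A,D,E} → C.
Cell (r5,c4): row 5 has {B,C,D,E}; column 4 has {B,C,D,E} → A.
Cell (r4,c1): row 4 has {A,C,D,E}; column 1 has {A,C,D,E} → B.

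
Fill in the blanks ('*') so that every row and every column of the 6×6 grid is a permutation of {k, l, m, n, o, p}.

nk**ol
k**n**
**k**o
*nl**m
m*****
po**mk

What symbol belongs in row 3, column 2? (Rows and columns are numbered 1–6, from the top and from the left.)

(r2,c6): row 2 has {k,n}; column 6 has {k,l,m,o}, so it must be p.
(r3,c1): row 3 has {k,o}; column 1 has {k,m,n,p}, so it must be l.
(r4,c1): row 4 has {l,m,n}; column 1 has {k,l,m,n,p}, so it must be o.
(r5,c6): row 5 has {m}; column 6 has {k,l,m,o,p}, so it must be n.
(r6,c3): row 6 has {k,m,o,p}; column 3 has {k,l}, so it must be n.
(r6,c4): row 6 has {k,m,n,o,p}; column 4 has {n}, so it must be l.
(r2,c5): row 2 has {k,n,p}; column 5 has {m,o}, so it must be l.
(r2,c2): row 2 has {k,l,n,p}; column 2 has {k,n,o}, so it must be m.
(r2,c3): row 2 has {k,l,m,n,p}; column 3 has {k,l,n}, so it must be o.
(r3,c2): row 3 has {k,l,o}; column 2 has {k,m,n,o}, so it must be p.

p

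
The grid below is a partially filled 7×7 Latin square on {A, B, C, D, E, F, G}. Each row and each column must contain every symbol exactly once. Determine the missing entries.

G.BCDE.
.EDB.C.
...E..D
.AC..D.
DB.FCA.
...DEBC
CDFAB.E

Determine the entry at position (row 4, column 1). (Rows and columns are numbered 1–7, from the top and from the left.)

E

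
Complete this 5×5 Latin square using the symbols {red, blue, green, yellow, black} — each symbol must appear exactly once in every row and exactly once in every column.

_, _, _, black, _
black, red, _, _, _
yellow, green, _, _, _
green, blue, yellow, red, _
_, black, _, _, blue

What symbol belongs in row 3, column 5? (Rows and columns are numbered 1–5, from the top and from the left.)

red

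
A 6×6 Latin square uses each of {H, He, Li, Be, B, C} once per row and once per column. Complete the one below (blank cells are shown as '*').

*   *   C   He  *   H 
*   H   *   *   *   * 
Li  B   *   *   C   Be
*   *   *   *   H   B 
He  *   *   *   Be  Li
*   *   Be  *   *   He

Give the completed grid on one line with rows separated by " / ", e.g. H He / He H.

B Be C He Li H / Be H B Li He C / Li B He H C Be / C He Li Be H B / He C H B Be Li / H Li Be C B He

(r2,c6) = C
(r3,c4) = H
(r5,c2) = C
(r5,c4) = B
(r6,c2) = Li
(r6,c4) = C
(r6,c5) = B
(r1,c2) = Be
(r1,c5) = Li
(r2,c5) = He
(r3,c3) = He
(r4,c2) = He
(r4,c3) = Li
(r4,c4) = Be
(r5,c3) = H
(r6,c1) = H
(r1,c1) = B
(r2,c1) = Be
(r2,c3) = B
(r2,c4) = Li
(r4,c1) = C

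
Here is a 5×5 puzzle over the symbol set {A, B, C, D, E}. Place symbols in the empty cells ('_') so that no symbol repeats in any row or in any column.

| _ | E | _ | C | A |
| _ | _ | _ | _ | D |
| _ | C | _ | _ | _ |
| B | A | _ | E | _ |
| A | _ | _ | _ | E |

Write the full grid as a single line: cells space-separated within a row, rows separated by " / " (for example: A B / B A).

D E B C A / C B E A D / E C A D B / B A D E C / A D C B E

row 1 has {A,C,E}; column 1 has {A,B} — only D is left for (r1,c1).
row 1 has {A,C,D,E}; column 3 is empty so far — only B is left for (r1,c3).
row 2 has {D}; column 2 has {A,C,E} — only B is left for (r2,c2).
row 2 has {B,D}; column 4 has {C,E} — only A is left for (r2,c4).
row 3 has {C}; column 1 has {A,B,D} — only E is left for (r3,c1).
row 3 has {C,E}; column 5 has {A,D,E} — only B is left for (r3,c5).
row 4 has {A,B,E}; column 5 has {A,B,D,E} — only C is left for (r4,c5).
row 5 has {A,E}; column 2 has {A,B,C,E} — only D is left for (r5,c2).
row 5 has {A,D,E}; column 3 has {B} — only C is left for (r5,c3).
row 5 has {A,C,D,E}; column 4 has {A,C,E} — only B is left for (r5,c4).
row 2 has {A,B,D}; column 1 has {A,B,D,E} — only C is left for (r2,c1).
row 2 has {A,B,C,D}; column 3 has {B,C} — only E is left for (r2,c3).
row 3 has {B,C,E}; column 4 has {A,B,C,E} — only D is left for (r3,c4).
row 4 has {A,B,C,E}; column 3 has {B,C,E} — only D is left for (r4,c3).
row 3 has {B,C,D,E}; column 3 has {B,C,D,E} — only A is left for (r3,c3).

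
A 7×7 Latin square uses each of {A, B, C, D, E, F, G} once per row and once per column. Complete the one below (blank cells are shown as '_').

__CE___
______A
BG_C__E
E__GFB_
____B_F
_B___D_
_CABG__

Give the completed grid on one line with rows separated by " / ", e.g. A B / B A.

G D C E A F B / C F B D E G A / B G F C D A E / E A D G F B C / D E G A B C F / A B E F C D G / F C A B G E D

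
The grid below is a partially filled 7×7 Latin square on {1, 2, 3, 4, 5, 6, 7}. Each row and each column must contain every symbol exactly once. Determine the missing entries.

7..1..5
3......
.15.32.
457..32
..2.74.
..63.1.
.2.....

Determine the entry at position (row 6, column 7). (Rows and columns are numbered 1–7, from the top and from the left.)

7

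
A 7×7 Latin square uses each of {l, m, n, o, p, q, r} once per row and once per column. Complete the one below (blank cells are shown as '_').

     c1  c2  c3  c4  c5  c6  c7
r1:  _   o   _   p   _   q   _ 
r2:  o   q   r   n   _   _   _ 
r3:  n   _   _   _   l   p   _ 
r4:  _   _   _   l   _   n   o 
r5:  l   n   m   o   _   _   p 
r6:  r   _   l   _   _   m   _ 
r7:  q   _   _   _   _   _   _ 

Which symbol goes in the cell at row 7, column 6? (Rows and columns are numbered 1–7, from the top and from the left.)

o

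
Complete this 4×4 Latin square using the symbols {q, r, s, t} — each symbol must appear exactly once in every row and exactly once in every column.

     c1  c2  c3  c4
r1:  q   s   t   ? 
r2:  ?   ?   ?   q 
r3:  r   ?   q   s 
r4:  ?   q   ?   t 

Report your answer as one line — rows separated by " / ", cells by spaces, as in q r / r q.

(r1,c4) = r
(r3,c2) = t
(r4,c1) = s
(r4,c3) = r
(r2,c1) = t
(r2,c2) = r
(r2,c3) = s

q s t r / t r s q / r t q s / s q r t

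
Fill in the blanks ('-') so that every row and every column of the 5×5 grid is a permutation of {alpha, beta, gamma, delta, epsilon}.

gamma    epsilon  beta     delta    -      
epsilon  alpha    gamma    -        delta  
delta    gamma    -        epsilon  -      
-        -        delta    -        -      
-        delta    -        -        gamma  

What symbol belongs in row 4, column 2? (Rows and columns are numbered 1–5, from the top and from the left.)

beta

row 1 has {beta,gamma,delta,epsilon}; column 5 has {gamma,delta} — only alpha is left for (r1,c5).
row 2 has {alpha,gamma,delta,epsilon}; column 4 has {delta,epsilon} — only beta is left for (r2,c4).
row 3 has {gamma,delta,epsilon}; column 3 has {beta,gamma,delta} — only alpha is left for (r3,c3).
row 3 has {alpha,gamma,delta,epsilon}; column 5 has {alpha,gamma,delta} — only beta is left for (r3,c5).
row 4 has {delta}; column 2 has {alpha,gamma,delta,epsilon} — only beta is left for (r4,c2).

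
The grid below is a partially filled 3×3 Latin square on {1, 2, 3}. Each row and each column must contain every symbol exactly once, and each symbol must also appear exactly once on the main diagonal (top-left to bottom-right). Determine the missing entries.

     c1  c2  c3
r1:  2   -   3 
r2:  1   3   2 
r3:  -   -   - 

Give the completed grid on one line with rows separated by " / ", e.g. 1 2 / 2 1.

2 1 3 / 1 3 2 / 3 2 1

(r1,c2) = 1
(r3,c1) = 3
(r3,c2) = 2
(r3,c3) = 1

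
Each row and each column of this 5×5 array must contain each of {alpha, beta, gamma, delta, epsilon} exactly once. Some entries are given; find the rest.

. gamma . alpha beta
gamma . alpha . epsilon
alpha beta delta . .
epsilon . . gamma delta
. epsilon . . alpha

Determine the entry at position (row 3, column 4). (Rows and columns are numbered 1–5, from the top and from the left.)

epsilon

(r1,c1) = delta
(r1,c3) = epsilon
(r2,c2) = delta
(r2,c4) = beta
(r3,c4) = epsilon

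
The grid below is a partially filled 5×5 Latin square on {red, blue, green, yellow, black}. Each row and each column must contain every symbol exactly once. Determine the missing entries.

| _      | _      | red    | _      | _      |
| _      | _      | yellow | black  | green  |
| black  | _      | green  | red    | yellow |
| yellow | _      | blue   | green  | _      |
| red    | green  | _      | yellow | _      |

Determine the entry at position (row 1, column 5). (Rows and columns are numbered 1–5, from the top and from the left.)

black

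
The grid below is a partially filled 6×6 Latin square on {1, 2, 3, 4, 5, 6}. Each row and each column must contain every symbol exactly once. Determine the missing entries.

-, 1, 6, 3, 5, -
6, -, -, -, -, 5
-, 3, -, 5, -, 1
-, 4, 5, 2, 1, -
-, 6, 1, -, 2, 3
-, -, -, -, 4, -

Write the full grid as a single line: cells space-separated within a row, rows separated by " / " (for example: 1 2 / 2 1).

2 1 6 3 5 4 / 6 2 4 1 3 5 / 4 3 2 5 6 1 / 3 4 5 2 1 6 / 5 6 1 4 2 3 / 1 5 3 6 4 2

At row 2, column 2: row 2 has {5,6}; column 2 has {1,3,4,6}; that leaves 2.
At row 2, column 5: row 2 has {2,5,6}; column 5 has {1,2,4,5}; that leaves 3.
At row 3, column 5: row 3 has {1,3,5}; column 5 has {1,2,3,4,5}; that leaves 6.
At row 4, column 1: row 4 has {1,2,4,5}; column 1 has {6}; that leaves 3.
At row 4, column 6: row 4 has {1,2,3,4,5}; column 6 has {1,3,5}; that leaves 6.
At row 5, column 4: row 5 has {1,2,3,6}; column 4 has {2,3,5}; that leaves 4.
At row 6, column 2: row 6 has {4}; column 2 has {1,2,3,4,6}; that leaves 5.
At row 6, column 6: row 6 has {4,5}; column 6 has {1,3,5,6}; that leaves 2.
At row 1, column 6: row 1 has {1,3,5,6}; column 6 has {1,2,3,5,6}; that leaves 4.
At row 2, column 3: row 2 has {2,3,5,6}; column 3 has {1,5,6}; that leaves 4.
At row 2, column 4: row 2 has {2,3,4,5,6}; column 4 has {2,3,4,5}; that leaves 1.
At row 3, column 3: row 3 has {1,3,5,6}; column 3 has {1,4,5,6}; that leaves 2.
At row 5, column 1: row 5 has {1,2,3,4,6}; column 1 has {3,6}; that leaves 5.
At row 6, column 1: row 6 has {2,4,5}; column 1 has {3,5,6}; that leaves 1.
At row 6, column 3: row 6 has {1,2,4,5}; column 3 has {1,2,4,5,6}; that leaves 3.
At row 6, column 4: row 6 has {1,2,3,4,5}; column 4 has {1,2,3,4,5}; that leaves 6.
At row 1, column 1: row 1 has {1,3,4,5,6}; column 1 has {1,3,5,6}; that leaves 2.
At row 3, column 1: row 3 has {1,2,3,5,6}; column 1 has {1,2,3,5,6}; that leaves 4.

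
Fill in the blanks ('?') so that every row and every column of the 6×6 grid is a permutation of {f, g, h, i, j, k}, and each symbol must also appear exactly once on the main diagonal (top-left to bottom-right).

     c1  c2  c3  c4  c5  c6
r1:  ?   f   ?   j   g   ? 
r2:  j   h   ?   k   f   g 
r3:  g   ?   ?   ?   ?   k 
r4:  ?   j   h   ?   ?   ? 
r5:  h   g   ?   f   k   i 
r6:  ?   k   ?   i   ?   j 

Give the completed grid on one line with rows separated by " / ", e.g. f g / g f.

(r1,c1): row 1 has {f,g,j}; column 1 has {g,h,j}; the diagonal has {h,j,k}, so it must be i.
(r1,c3): row 1 has {f,g,i,j}; column 3 has {h}, so it must be k.
(r1,c6): row 1 has {f,g,i,j,k}; column 6 has {g,i,j,k}, so it must be h.
(r2,c3): row 2 has {f,g,h,j,k}; column 3 has {h,k}, so it must be i.
(r3,c2): row 3 has {g,k}; column 2 has {f,g,h,j,k}, so it must be i.
(r3,c3): row 3 has {g,i,k}; column 3 has {h,i,k}; the diagonal has {h,i,j,k}, so it must be f.
(r3,c4): row 3 has {f,g,i,k}; column 4 has {f,i,j,k}, so it must be h.
(r3,c5): row 3 has {f,g,h,i,k}; column 5 has {f,g,k}, so it must be j.
(r4,c4): row 4 has {h,j}; column 4 has {f,h,i,j,k}; the diagonal has {f,h,i,j,k}, so it must be g.
(r4,c5): row 4 has {g,h,j}; column 5 has {f,g,j,k}, so it must be i.
(r4,c6): row 4 has {g,h,i,j}; column 6 has {g,h,i,j,k}, so it must be f.
(r5,c3): row 5 has {f,g,h,i,k}; column 3 has {f,h,i,k}, so it must be j.
(r6,c1): row 6 has {i,j,k}; column 1 has {g,h,i,j}, so it must be f.
(r6,c3): row 6 has {f,i,j,k}; column 3 has {f,h,i,j,k}, so it must be g.
(r6,c5): row 6 has {f,g,i,j,k}; column 5 has {f,g,i,j,k}, so it must be h.
(r4,c1): row 4 has {f,g,h,i,j}; column 1 has {f,g,h,i,j}, so it must be k.

i f k j g h / j h i k f g / g i f h j k / k j h g i f / h g j f k i / f k g i h j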